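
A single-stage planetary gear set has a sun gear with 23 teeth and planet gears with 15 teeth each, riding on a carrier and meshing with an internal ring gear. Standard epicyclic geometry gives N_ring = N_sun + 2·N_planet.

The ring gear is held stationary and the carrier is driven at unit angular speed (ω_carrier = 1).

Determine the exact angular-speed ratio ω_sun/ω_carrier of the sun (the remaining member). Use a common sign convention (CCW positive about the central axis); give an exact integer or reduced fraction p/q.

N_ring = 23 + 2·15 = 53
23(ω_s−ω_c) = −53(ω_r−ω_c),  ω_r=0, ω_c=1
ω_s = 1 − (53/23)(0−1) = 76/23
ω_s/ω_c = 76/23

76/23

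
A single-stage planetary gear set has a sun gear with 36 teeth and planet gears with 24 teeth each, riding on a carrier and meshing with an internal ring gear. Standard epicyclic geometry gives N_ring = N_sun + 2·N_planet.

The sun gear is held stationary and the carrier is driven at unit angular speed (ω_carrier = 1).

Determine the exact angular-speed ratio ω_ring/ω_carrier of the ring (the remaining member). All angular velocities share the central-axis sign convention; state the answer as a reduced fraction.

10/7

N_ring = 36 + 2·24 = 84
36(ω_s−ω_c) = −84(ω_r−ω_c),  ω_s=0, ω_c=1
ω_r = 1 − (36/84)(0−1) = 10/7
ω_r/ω_c = 10/7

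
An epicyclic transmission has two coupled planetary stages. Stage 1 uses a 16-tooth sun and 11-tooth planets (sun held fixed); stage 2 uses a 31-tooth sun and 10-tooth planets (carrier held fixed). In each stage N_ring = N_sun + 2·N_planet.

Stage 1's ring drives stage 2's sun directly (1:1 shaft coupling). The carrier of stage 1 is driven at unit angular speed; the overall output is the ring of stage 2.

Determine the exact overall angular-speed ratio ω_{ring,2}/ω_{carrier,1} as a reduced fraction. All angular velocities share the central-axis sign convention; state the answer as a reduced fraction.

-279/323

Stage 1: N_ring = 16 + 2·11 = 38
Stage 1: 16(ω_s−ω_c) = −38(ω_r−ω_c),  ω_s=0, ω_c=1
Stage 1: ω_r = 1 − (16/38)(0−1) = 27/19
  ⇒ ω_r¹/ω_c¹ = 27/19
Stage 2: N_ring = 31 + 2·10 = 51
Stage 2: 31(ω_s−ω_c) = −51(ω_r−ω_c),  ω_c=0, ω_s=1
Stage 2: ω_r = 0 − (31/51)(1−0) = -31/51
  ⇒ ω_r²/ω_s² = -31/51
Coupling ω_s² = ω_r¹ ⇒ overall = 27/19 × -31/51 = -279/323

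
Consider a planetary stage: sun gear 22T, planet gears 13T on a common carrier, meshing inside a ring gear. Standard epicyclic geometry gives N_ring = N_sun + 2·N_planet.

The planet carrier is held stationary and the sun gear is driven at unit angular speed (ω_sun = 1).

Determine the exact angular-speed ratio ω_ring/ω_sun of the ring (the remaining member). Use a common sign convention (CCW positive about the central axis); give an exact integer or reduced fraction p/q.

N_ring = 22 + 2·13 = 48
22(ω_s−ω_c) = −48(ω_r−ω_c),  ω_c=0, ω_s=1
ω_r = 0 − (22/48)(1−0) = -11/24
ω_r/ω_s = -11/24

-11/24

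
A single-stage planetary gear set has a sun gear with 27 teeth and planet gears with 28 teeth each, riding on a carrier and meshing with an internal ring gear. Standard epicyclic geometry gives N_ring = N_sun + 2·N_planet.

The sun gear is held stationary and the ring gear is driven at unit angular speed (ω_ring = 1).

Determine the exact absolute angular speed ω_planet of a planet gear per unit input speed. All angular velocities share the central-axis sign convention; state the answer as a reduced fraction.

N_ring = 27 + 2·28 = 83
27(ω_s−ω_c) = −83(ω_r−ω_c),  ω_s=0, ω_r=1
27(0−ω_c) = −83(1−ω_c)  ⇒  110ω_c = 83  ⇒  ω_c = 83/110
sun–planet: 27·(0−83/110) = −28·(ω_p−ω_c)  ⇒  ω_p−ω_c = −(27/28)·(-83/110) = 2241/3080
ω_p = 83/110 + 2241/3080 = 83/56

83/56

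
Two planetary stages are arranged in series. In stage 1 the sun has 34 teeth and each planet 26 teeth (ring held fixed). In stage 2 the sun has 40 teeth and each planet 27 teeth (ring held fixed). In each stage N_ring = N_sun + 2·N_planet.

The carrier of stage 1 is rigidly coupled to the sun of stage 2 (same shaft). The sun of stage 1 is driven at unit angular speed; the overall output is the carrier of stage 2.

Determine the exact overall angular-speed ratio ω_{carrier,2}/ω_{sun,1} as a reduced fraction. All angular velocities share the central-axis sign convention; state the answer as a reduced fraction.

Stage 1: N_ring = 34 + 2·26 = 86
Stage 1: 34(ω_s−ω_c) = −86(ω_r−ω_c),  ω_r=0, ω_s=1
Stage 1: 34(1−ω_c) = −86(0−ω_c)  ⇒  120ω_c = 34  ⇒  ω_c = 17/60
  ⇒ ω_c¹/ω_s¹ = 17/60
Stage 2: N_ring = 40 + 2·27 = 94
Stage 2: 40(ω_s−ω_c) = −94(ω_r−ω_c),  ω_r=0, ω_s=1
Stage 2: 40(1−ω_c) = −94(0−ω_c)  ⇒  134ω_c = 40  ⇒  ω_c = 20/67
  ⇒ ω_c²/ω_s² = 20/67
Coupling ω_s² = ω_c¹ ⇒ overall = 17/60 × 20/67 = 17/201

17/201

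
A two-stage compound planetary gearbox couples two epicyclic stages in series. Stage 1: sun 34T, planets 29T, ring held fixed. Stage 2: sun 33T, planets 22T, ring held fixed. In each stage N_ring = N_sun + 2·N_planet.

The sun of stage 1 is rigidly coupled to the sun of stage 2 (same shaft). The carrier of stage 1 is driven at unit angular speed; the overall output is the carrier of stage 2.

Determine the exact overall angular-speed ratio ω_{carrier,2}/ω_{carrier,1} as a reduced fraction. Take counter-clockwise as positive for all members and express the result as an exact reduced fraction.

189/170

Stage 1: N_ring = 34 + 2·29 = 92
Stage 1: 34(ω_s−ω_c) = −92(ω_r−ω_c),  ω_r=0, ω_c=1
Stage 1: ω_s = 1 − (92/34)(0−1) = 63/17
  ⇒ ω_s¹/ω_c¹ = 63/17
Stage 2: N_ring = 33 + 2·22 = 77
Stage 2: 33(ω_s−ω_c) = −77(ω_r−ω_c),  ω_r=0, ω_s=1
Stage 2: 33(1−ω_c) = −77(0−ω_c)  ⇒  110ω_c = 33  ⇒  ω_c = 3/10
  ⇒ ω_c²/ω_s² = 3/10
Coupling ω_s² = ω_s¹ ⇒ overall = 63/17 × 3/10 = 189/170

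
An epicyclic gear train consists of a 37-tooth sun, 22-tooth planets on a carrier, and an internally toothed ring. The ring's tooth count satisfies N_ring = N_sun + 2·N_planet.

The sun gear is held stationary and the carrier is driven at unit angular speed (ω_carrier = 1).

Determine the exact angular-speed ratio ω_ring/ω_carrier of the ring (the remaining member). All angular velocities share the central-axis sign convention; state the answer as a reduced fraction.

N_ring = 37 + 2·22 = 81
37(ω_s−ω_c) = −81(ω_r−ω_c),  ω_s=0, ω_c=1
ω_r = 1 − (37/81)(0−1) = 118/81
ω_r/ω_c = 118/81

118/81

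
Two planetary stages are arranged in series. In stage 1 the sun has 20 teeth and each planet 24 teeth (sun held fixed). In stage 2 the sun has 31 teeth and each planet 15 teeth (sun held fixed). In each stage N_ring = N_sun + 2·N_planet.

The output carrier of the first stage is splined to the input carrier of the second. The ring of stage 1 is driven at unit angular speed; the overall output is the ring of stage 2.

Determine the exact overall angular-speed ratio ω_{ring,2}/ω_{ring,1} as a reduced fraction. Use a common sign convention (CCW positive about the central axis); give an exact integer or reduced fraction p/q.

782/671

Stage 1: N_ring = 20 + 2·24 = 68
Stage 1: 20(ω_s−ω_c) = −68(ω_r−ω_c),  ω_s=0, ω_r=1
Stage 1: 20(0−ω_c) = −68(1−ω_c)  ⇒  88ω_c = 68  ⇒  ω_c = 17/22
  ⇒ ω_c¹/ω_r¹ = 17/22
Stage 2: N_ring = 31 + 2·15 = 61
Stage 2: 31(ω_s−ω_c) = −61(ω_r−ω_c),  ω_s=0, ω_c=1
Stage 2: ω_r = 1 − (31/61)(0−1) = 92/61
  ⇒ ω_r²/ω_c² = 92/61
Coupling ω_c² = ω_c¹ ⇒ overall = 17/22 × 92/61 = 782/671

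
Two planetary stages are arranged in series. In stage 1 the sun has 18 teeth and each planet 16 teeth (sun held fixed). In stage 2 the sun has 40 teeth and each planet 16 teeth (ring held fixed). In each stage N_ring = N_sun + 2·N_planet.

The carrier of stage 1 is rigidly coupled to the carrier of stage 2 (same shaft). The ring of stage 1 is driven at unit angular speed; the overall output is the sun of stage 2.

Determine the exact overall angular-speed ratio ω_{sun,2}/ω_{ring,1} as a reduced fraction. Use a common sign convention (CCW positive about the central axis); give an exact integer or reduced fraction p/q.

Stage 1: N_ring = 18 + 2·16 = 50
Stage 1: 18(ω_s−ω_c) = −50(ω_r−ω_c),  ω_s=0, ω_r=1
Stage 1: 18(0−ω_c) = −50(1−ω_c)  ⇒  68ω_c = 50  ⇒  ω_c = 25/34
  ⇒ ω_c¹/ω_r¹ = 25/34
Stage 2: N_ring = 40 + 2·16 = 72
Stage 2: 40(ω_s−ω_c) = −72(ω_r−ω_c),  ω_r=0, ω_c=1
Stage 2: ω_s = 1 − (72/40)(0−1) = 14/5
  ⇒ ω_s²/ω_c² = 14/5
Coupling ω_c² = ω_c¹ ⇒ overall = 25/34 × 14/5 = 35/17

35/17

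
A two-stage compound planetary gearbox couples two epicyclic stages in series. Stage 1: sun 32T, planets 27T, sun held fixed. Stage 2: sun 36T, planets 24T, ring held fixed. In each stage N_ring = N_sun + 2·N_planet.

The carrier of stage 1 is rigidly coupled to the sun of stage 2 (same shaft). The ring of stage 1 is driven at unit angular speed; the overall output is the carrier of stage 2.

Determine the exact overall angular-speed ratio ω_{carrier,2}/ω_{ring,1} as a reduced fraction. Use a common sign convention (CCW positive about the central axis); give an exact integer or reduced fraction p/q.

129/590

Stage 1: N_ring = 32 + 2·27 = 86
Stage 1: 32(ω_s−ω_c) = −86(ω_r−ω_c),  ω_s=0, ω_r=1
Stage 1: 32(0−ω_c) = −86(1−ω_c)  ⇒  118ω_c = 86  ⇒  ω_c = 43/59
  ⇒ ω_c¹/ω_r¹ = 43/59
Stage 2: N_ring = 36 + 2·24 = 84
Stage 2: 36(ω_s−ω_c) = −84(ω_r−ω_c),  ω_r=0, ω_s=1
Stage 2: 36(1−ω_c) = −84(0−ω_c)  ⇒  120ω_c = 36  ⇒  ω_c = 3/10
  ⇒ ω_c²/ω_s² = 3/10
Coupling ω_s² = ω_c¹ ⇒ overall = 43/59 × 3/10 = 129/590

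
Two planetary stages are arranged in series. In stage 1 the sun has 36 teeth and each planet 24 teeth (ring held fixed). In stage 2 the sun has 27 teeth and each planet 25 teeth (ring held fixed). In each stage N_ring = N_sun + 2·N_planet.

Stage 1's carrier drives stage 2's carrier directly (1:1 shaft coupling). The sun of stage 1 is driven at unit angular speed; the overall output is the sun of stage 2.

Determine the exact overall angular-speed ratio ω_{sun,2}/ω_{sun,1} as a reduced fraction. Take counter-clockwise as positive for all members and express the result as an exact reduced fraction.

Stage 1: N_ring = 36 + 2·24 = 84
Stage 1: 36(ω_s−ω_c) = −84(ω_r−ω_c),  ω_r=0, ω_s=1
Stage 1: 36(1−ω_c) = −84(0−ω_c)  ⇒  120ω_c = 36  ⇒  ω_c = 3/10
  ⇒ ω_c¹/ω_s¹ = 3/10
Stage 2: N_ring = 27 + 2·25 = 77
Stage 2: 27(ω_s−ω_c) = −77(ω_r−ω_c),  ω_r=0, ω_c=1
Stage 2: ω_s = 1 − (77/27)(0−1) = 104/27
  ⇒ ω_s²/ω_c² = 104/27
Coupling ω_c² = ω_c¹ ⇒ overall = 3/10 × 104/27 = 52/45

52/45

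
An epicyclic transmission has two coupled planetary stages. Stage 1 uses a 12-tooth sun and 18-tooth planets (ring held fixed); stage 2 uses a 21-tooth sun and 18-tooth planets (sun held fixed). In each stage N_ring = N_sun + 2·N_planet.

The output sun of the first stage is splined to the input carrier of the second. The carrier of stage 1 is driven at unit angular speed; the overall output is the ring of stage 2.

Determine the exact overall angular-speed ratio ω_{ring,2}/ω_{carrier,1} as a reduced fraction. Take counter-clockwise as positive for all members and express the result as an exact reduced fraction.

130/19

Stage 1: N_ring = 12 + 2·18 = 48
Stage 1: 12(ω_s−ω_c) = −48(ω_r−ω_c),  ω_r=0, ω_c=1
Stage 1: ω_s = 1 − (48/12)(0−1) = 5
  ⇒ ω_s¹/ω_c¹ = 5
Stage 2: N_ring = 21 + 2·18 = 57
Stage 2: 21(ω_s−ω_c) = −57(ω_r−ω_c),  ω_s=0, ω_c=1
Stage 2: ω_r = 1 − (21/57)(0−1) = 26/19
  ⇒ ω_r²/ω_c² = 26/19
Coupling ω_c² = ω_s¹ ⇒ overall = 5 × 26/19 = 130/19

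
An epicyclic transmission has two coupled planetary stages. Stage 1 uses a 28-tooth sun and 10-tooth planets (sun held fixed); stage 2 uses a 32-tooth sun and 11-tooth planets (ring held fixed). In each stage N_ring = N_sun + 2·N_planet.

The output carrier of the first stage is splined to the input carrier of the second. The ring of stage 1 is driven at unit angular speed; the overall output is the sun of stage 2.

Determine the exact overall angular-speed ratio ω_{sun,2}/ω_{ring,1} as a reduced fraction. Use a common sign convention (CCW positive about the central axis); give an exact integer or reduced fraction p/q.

129/76

Stage 1: N_ring = 28 + 2·10 = 48
Stage 1: 28(ω_s−ω_c) = −48(ω_r−ω_c),  ω_s=0, ω_r=1
Stage 1: 28(0−ω_c) = −48(1−ω_c)  ⇒  76ω_c = 48  ⇒  ω_c = 12/19
  ⇒ ω_c¹/ω_r¹ = 12/19
Stage 2: N_ring = 32 + 2·11 = 54
Stage 2: 32(ω_s−ω_c) = −54(ω_r−ω_c),  ω_r=0, ω_c=1
Stage 2: ω_s = 1 − (54/32)(0−1) = 43/16
  ⇒ ω_s²/ω_c² = 43/16
Coupling ω_c² = ω_c¹ ⇒ overall = 12/19 × 43/16 = 129/76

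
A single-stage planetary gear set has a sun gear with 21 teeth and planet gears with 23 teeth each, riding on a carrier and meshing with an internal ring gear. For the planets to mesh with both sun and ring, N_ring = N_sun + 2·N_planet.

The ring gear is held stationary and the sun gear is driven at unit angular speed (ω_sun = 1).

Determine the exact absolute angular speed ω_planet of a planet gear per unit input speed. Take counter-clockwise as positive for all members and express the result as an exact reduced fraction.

N_ring = 21 + 2·23 = 67
21(ω_s−ω_c) = −67(ω_r−ω_c),  ω_r=0, ω_s=1
21(1−ω_c) = −67(0−ω_c)  ⇒  88ω_c = 21  ⇒  ω_c = 21/88
sun–planet: 21·(1−21/88) = −23·(ω_p−ω_c)  ⇒  ω_p−ω_c = −(21/23)·(67/88) = -1407/2024
ω_p = 21/88 − 1407/2024 = -21/46

-21/46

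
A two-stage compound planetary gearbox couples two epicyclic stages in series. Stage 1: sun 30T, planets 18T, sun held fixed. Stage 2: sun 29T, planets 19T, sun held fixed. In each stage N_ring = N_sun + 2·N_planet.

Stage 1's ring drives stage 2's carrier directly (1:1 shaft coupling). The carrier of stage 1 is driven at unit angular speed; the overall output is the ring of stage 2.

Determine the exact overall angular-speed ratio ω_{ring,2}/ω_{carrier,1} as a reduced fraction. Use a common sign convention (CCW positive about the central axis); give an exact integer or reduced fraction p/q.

Stage 1: N_ring = 30 + 2·18 = 66
Stage 1: 30(ω_s−ω_c) = −66(ω_r−ω_c),  ω_s=0, ω_c=1
Stage 1: ω_r = 1 − (30/66)(0−1) = 16/11
  ⇒ ω_r¹/ω_c¹ = 16/11
Stage 2: N_ring = 29 + 2·19 = 67
Stage 2: 29(ω_s−ω_c) = −67(ω_r−ω_c),  ω_s=0, ω_c=1
Stage 2: ω_r = 1 − (29/67)(0−1) = 96/67
  ⇒ ω_r²/ω_c² = 96/67
Coupling ω_c² = ω_r¹ ⇒ overall = 16/11 × 96/67 = 1536/737

1536/737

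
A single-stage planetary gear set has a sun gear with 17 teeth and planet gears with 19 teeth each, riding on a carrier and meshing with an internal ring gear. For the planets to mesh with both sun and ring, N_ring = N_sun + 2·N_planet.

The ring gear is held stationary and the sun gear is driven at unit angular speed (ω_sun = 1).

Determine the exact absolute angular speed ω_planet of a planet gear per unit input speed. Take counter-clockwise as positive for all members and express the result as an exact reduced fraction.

N_ring = 17 + 2·19 = 55
17(ω_s−ω_c) = −55(ω_r−ω_c),  ω_r=0, ω_s=1
17(1−ω_c) = −55(0−ω_c)  ⇒  72ω_c = 17  ⇒  ω_c = 17/72
sun–planet: 17·(1−17/72) = −19·(ω_p−ω_c)  ⇒  ω_p−ω_c = −(17/19)·(55/72) = -935/1368
ω_p = 17/72 − 935/1368 = -17/38

-17/38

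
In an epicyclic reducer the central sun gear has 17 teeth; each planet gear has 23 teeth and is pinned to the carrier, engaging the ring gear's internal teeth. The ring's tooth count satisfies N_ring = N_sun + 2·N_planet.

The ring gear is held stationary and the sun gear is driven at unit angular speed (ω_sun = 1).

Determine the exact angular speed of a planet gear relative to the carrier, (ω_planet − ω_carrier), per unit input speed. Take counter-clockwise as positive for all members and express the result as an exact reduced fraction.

-1071/1840

N_ring = 17 + 2·23 = 63
17(ω_s−ω_c) = −63(ω_r−ω_c),  ω_r=0, ω_s=1
17(1−ω_c) = −63(0−ω_c)  ⇒  80ω_c = 17  ⇒  ω_c = 17/80
sun–planet: 17·(1−17/80) = −23·(ω_p−ω_c)  ⇒  ω_p−ω_c = −(17/23)·(63/80) = -1071/1840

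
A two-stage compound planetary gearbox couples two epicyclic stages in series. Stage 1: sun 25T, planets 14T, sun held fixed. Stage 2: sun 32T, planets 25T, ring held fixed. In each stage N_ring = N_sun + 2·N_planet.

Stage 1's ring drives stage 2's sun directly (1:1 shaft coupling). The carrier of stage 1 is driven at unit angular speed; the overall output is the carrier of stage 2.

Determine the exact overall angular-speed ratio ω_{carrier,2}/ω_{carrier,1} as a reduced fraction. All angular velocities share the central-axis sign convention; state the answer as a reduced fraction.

Stage 1: N_ring = 25 + 2·14 = 53
Stage 1: 25(ω_s−ω_c) = −53(ω_r−ω_c),  ω_s=0, ω_c=1
Stage 1: ω_r = 1 − (25/53)(0−1) = 78/53
  ⇒ ω_r¹/ω_c¹ = 78/53
Stage 2: N_ring = 32 + 2·25 = 82
Stage 2: 32(ω_s−ω_c) = −82(ω_r−ω_c),  ω_r=0, ω_s=1
Stage 2: 32(1−ω_c) = −82(0−ω_c)  ⇒  114ω_c = 32  ⇒  ω_c = 16/57
  ⇒ ω_c²/ω_s² = 16/57
Coupling ω_s² = ω_r¹ ⇒ overall = 78/53 × 16/57 = 416/1007

416/1007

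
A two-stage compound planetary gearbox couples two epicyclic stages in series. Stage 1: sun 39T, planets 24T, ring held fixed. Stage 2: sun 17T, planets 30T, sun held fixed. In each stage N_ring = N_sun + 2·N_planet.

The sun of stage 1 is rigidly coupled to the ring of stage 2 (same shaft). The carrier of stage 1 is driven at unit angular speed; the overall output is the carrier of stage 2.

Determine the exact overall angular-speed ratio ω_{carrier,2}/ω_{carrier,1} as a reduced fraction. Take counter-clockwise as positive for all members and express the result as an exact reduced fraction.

Stage 1: N_ring = 39 + 2·24 = 87
Stage 1: 39(ω_s−ω_c) = −87(ω_r−ω_c),  ω_r=0, ω_c=1
Stage 1: ω_s = 1 − (87/39)(0−1) = 42/13
  ⇒ ω_s¹/ω_c¹ = 42/13
Stage 2: N_ring = 17 + 2·30 = 77
Stage 2: 17(ω_s−ω_c) = −77(ω_r−ω_c),  ω_s=0, ω_r=1
Stage 2: 17(0−ω_c) = −77(1−ω_c)  ⇒  94ω_c = 77  ⇒  ω_c = 77/94
  ⇒ ω_c²/ω_r² = 77/94
Coupling ω_r² = ω_s¹ ⇒ overall = 42/13 × 77/94 = 1617/611

1617/611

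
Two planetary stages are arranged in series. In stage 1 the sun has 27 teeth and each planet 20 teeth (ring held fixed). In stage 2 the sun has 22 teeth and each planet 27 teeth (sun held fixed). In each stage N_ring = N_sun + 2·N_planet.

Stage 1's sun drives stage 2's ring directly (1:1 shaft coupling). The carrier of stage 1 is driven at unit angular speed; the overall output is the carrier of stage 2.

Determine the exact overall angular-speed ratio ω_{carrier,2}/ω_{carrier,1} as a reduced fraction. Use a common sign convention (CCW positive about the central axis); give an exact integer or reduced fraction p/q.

3572/1323

Stage 1: N_ring = 27 + 2·20 = 67
Stage 1: 27(ω_s−ω_c) = −67(ω_r−ω_c),  ω_r=0, ω_c=1
Stage 1: ω_s = 1 − (67/27)(0−1) = 94/27
  ⇒ ω_s¹/ω_c¹ = 94/27
Stage 2: N_ring = 22 + 2·27 = 76
Stage 2: 22(ω_s−ω_c) = −76(ω_r−ω_c),  ω_s=0, ω_r=1
Stage 2: 22(0−ω_c) = −76(1−ω_c)  ⇒  98ω_c = 76  ⇒  ω_c = 38/49
  ⇒ ω_c²/ω_r² = 38/49
Coupling ω_r² = ω_s¹ ⇒ overall = 94/27 × 38/49 = 3572/1323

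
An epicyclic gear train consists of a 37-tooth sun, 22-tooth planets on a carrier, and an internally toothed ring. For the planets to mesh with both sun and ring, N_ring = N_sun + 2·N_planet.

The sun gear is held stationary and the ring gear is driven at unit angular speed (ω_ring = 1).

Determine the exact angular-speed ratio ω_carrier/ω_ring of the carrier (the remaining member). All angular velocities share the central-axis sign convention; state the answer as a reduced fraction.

N_ring = 37 + 2·22 = 81
37(ω_s−ω_c) = −81(ω_r−ω_c),  ω_s=0, ω_r=1
37(0−ω_c) = −81(1−ω_c)  ⇒  118ω_c = 81  ⇒  ω_c = 81/118
ω_c/ω_r = 81/118

81/118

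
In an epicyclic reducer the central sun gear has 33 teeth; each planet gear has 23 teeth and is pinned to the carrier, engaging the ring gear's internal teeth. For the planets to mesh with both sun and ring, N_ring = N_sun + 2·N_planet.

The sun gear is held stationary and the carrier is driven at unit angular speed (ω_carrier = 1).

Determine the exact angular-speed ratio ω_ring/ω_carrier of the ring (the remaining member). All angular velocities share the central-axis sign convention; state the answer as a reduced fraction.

N_ring = 33 + 2·23 = 79
33(ω_s−ω_c) = −79(ω_r−ω_c),  ω_s=0, ω_c=1
ω_r = 1 − (33/79)(0−1) = 112/79
ω_r/ω_c = 112/79

112/79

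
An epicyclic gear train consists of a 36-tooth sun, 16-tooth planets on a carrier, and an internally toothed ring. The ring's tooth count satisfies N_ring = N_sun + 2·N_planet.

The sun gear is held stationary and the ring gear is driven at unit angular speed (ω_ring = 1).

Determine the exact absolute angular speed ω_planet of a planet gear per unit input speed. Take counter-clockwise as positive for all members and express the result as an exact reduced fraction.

N_ring = 36 + 2·16 = 68
36(ω_s−ω_c) = −68(ω_r−ω_c),  ω_s=0, ω_r=1
36(0−ω_c) = −68(1−ω_c)  ⇒  104ω_c = 68  ⇒  ω_c = 17/26
sun–planet: 36·(0−17/26) = −16·(ω_p−ω_c)  ⇒  ω_p−ω_c = −(36/16)·(-17/26) = 153/104
ω_p = 17/26 + 153/104 = 17/8

17/8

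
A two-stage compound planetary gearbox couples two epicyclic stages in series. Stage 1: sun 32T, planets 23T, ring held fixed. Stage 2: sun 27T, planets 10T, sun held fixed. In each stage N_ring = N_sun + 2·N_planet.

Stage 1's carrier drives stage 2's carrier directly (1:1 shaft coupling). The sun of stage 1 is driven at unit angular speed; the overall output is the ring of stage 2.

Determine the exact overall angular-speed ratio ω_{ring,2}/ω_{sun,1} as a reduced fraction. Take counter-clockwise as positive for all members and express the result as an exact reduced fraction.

1184/2585

Stage 1: N_ring = 32 + 2·23 = 78
Stage 1: 32(ω_s−ω_c) = −78(ω_r−ω_c),  ω_r=0, ω_s=1
Stage 1: 32(1−ω_c) = −78(0−ω_c)  ⇒  110ω_c = 32  ⇒  ω_c = 16/55
  ⇒ ω_c¹/ω_s¹ = 16/55
Stage 2: N_ring = 27 + 2·10 = 47
Stage 2: 27(ω_s−ω_c) = −47(ω_r−ω_c),  ω_s=0, ω_c=1
Stage 2: ω_r = 1 − (27/47)(0−1) = 74/47
  ⇒ ω_r²/ω_c² = 74/47
Coupling ω_c² = ω_c¹ ⇒ overall = 16/55 × 74/47 = 1184/2585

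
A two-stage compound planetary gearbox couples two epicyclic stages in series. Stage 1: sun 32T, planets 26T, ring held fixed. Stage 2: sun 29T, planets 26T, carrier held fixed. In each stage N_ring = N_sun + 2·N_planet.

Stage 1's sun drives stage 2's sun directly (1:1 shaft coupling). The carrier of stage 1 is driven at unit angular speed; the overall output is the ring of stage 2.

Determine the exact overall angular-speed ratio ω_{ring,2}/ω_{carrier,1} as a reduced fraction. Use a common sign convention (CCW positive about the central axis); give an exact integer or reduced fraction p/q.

-841/648

Stage 1: N_ring = 32 + 2·26 = 84
Stage 1: 32(ω_s−ω_c) = −84(ω_r−ω_c),  ω_r=0, ω_c=1
Stage 1: ω_s = 1 − (84/32)(0−1) = 29/8
  ⇒ ω_s¹/ω_c¹ = 29/8
Stage 2: N_ring = 29 + 2·26 = 81
Stage 2: 29(ω_s−ω_c) = −81(ω_r−ω_c),  ω_c=0, ω_s=1
Stage 2: ω_r = 0 − (29/81)(1−0) = -29/81
  ⇒ ω_r²/ω_s² = -29/81
Coupling ω_s² = ω_s¹ ⇒ overall = 29/8 × -29/81 = -841/648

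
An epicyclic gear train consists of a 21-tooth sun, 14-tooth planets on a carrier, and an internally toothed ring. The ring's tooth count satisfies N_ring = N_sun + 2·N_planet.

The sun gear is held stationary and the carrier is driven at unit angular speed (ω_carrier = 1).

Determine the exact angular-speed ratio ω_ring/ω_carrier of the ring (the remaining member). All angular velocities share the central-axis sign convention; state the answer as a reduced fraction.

N_ring = 21 + 2·14 = 49
21(ω_s−ω_c) = −49(ω_r−ω_c),  ω_s=0, ω_c=1
ω_r = 1 − (21/49)(0−1) = 10/7
ω_r/ω_c = 10/7

10/7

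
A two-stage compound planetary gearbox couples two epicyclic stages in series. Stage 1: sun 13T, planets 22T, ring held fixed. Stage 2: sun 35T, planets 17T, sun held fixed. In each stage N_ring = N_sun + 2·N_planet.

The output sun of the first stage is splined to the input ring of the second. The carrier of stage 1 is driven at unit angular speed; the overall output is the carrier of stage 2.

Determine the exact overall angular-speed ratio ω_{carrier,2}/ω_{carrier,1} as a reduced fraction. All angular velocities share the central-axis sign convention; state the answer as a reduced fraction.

2415/676

Stage 1: N_ring = 13 + 2·22 = 57
Stage 1: 13(ω_s−ω_c) = −57(ω_r−ω_c),  ω_r=0, ω_c=1
Stage 1: ω_s = 1 − (57/13)(0−1) = 70/13
  ⇒ ω_s¹/ω_c¹ = 70/13
Stage 2: N_ring = 35 + 2·17 = 69
Stage 2: 35(ω_s−ω_c) = −69(ω_r−ω_c),  ω_s=0, ω_r=1
Stage 2: 35(0−ω_c) = −69(1−ω_c)  ⇒  104ω_c = 69  ⇒  ω_c = 69/104
  ⇒ ω_c²/ω_r² = 69/104
Coupling ω_r² = ω_s¹ ⇒ overall = 70/13 × 69/104 = 2415/676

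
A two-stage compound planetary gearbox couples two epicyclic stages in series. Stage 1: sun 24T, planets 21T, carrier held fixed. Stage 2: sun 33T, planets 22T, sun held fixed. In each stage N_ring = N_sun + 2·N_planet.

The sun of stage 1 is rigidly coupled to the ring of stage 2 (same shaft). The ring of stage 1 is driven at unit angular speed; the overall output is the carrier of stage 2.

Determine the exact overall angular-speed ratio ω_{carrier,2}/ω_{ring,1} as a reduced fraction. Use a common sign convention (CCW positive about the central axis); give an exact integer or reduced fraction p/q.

-77/40

Stage 1: N_ring = 24 + 2·21 = 66
Stage 1: 24(ω_s−ω_c) = −66(ω_r−ω_c),  ω_c=0, ω_r=1
Stage 1: ω_s = 0 − (66/24)(1−0) = -11/4
  ⇒ ω_s¹/ω_r¹ = -11/4
Stage 2: N_ring = 33 + 2·22 = 77
Stage 2: 33(ω_s−ω_c) = −77(ω_r−ω_c),  ω_s=0, ω_r=1
Stage 2: 33(0−ω_c) = −77(1−ω_c)  ⇒  110ω_c = 77  ⇒  ω_c = 7/10
  ⇒ ω_c²/ω_r² = 7/10
Coupling ω_r² = ω_s¹ ⇒ overall = -11/4 × 7/10 = -77/40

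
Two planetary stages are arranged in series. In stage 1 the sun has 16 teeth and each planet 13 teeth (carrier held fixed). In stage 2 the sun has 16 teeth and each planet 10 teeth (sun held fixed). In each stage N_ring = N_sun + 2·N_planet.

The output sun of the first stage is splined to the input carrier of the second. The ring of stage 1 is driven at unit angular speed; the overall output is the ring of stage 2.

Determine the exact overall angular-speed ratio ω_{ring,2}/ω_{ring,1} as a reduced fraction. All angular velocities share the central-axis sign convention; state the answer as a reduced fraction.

Stage 1: N_ring = 16 + 2·13 = 42
Stage 1: 16(ω_s−ω_c) = −42(ω_r−ω_c),  ω_c=0, ω_r=1
Stage 1: ω_s = 0 − (42/16)(1−0) = -21/8
  ⇒ ω_s¹/ω_r¹ = -21/8
Stage 2: N_ring = 16 + 2·10 = 36
Stage 2: 16(ω_s−ω_c) = −36(ω_r−ω_c),  ω_s=0, ω_c=1
Stage 2: ω_r = 1 − (16/36)(0−1) = 13/9
  ⇒ ω_r²/ω_c² = 13/9
Coupling ω_c² = ω_s¹ ⇒ overall = -21/8 × 13/9 = -91/24

-91/24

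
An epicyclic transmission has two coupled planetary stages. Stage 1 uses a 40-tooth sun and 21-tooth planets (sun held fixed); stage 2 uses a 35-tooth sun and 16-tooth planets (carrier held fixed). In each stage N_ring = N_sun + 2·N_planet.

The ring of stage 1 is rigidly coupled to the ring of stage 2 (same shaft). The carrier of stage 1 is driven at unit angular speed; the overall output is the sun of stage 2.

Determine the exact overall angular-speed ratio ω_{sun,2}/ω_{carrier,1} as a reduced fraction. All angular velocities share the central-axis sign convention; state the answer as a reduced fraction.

Stage 1: N_ring = 40 + 2·21 = 82
Stage 1: 40(ω_s−ω_c) = −82(ω_r−ω_c),  ω_s=0, ω_c=1
Stage 1: ω_r = 1 − (40/82)(0−1) = 61/41
  ⇒ ω_r¹/ω_c¹ = 61/41
Stage 2: N_ring = 35 + 2·16 = 67
Stage 2: 35(ω_s−ω_c) = −67(ω_r−ω_c),  ω_c=0, ω_r=1
Stage 2: ω_s = 0 − (67/35)(1−0) = -67/35
  ⇒ ω_s²/ω_r² = -67/35
Coupling ω_r² = ω_r¹ ⇒ overall = 61/41 × -67/35 = -4087/1435

-4087/1435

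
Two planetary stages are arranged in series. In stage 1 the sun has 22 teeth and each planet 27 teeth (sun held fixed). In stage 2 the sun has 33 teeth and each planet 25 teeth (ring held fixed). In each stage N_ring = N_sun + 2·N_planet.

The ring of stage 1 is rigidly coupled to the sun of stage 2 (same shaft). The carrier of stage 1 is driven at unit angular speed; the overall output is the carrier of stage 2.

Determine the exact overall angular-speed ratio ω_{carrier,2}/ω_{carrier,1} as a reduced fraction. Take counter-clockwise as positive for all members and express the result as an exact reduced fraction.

1617/4408

Stage 1: N_ring = 22 + 2·27 = 76
Stage 1: 22(ω_s−ω_c) = −76(ω_r−ω_c),  ω_s=0, ω_c=1
Stage 1: ω_r = 1 − (22/76)(0−1) = 49/38
  ⇒ ω_r¹/ω_c¹ = 49/38
Stage 2: N_ring = 33 + 2·25 = 83
Stage 2: 33(ω_s−ω_c) = −83(ω_r−ω_c),  ω_r=0, ω_s=1
Stage 2: 33(1−ω_c) = −83(0−ω_c)  ⇒  116ω_c = 33  ⇒  ω_c = 33/116
  ⇒ ω_c²/ω_s² = 33/116
Coupling ω_s² = ω_r¹ ⇒ overall = 49/38 × 33/116 = 1617/4408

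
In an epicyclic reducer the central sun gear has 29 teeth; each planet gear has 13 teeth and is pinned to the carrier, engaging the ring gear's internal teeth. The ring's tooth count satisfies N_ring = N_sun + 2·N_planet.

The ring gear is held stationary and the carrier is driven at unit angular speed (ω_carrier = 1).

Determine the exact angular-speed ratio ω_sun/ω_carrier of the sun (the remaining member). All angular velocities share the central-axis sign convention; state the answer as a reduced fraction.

84/29

N_ring = 29 + 2·13 = 55
29(ω_s−ω_c) = −55(ω_r−ω_c),  ω_r=0, ω_c=1
ω_s = 1 − (55/29)(0−1) = 84/29
ω_s/ω_c = 84/29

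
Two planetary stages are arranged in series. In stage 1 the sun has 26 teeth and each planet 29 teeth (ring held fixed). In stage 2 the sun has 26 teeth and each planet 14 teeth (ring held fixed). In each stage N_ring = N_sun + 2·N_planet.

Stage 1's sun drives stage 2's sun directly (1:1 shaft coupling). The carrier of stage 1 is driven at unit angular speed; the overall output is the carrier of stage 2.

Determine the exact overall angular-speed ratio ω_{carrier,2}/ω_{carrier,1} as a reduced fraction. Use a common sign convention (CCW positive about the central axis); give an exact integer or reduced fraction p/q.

Stage 1: N_ring = 26 + 2·29 = 84
Stage 1: 26(ω_s−ω_c) = −84(ω_r−ω_c),  ω_r=0, ω_c=1
Stage 1: ω_s = 1 − (84/26)(0−1) = 55/13
  ⇒ ω_s¹/ω_c¹ = 55/13
Stage 2: N_ring = 26 + 2·14 = 54
Stage 2: 26(ω_s−ω_c) = −54(ω_r−ω_c),  ω_r=0, ω_s=1
Stage 2: 26(1−ω_c) = −54(0−ω_c)  ⇒  80ω_c = 26  ⇒  ω_c = 13/40
  ⇒ ω_c²/ω_s² = 13/40
Coupling ω_s² = ω_s¹ ⇒ overall = 55/13 × 13/40 = 11/8

11/8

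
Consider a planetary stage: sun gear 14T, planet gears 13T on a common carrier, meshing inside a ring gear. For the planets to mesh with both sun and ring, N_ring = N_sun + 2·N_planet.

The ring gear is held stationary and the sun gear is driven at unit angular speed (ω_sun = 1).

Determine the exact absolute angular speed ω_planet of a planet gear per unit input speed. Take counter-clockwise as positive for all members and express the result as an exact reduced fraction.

N_ring = 14 + 2·13 = 40
14(ω_s−ω_c) = −40(ω_r−ω_c),  ω_r=0, ω_s=1
14(1−ω_c) = −40(0−ω_c)  ⇒  54ω_c = 14  ⇒  ω_c = 7/27
sun–planet: 14·(1−7/27) = −13·(ω_p−ω_c)  ⇒  ω_p−ω_c = −(14/13)·(20/27) = -280/351
ω_p = 7/27 − 280/351 = -7/13

-7/13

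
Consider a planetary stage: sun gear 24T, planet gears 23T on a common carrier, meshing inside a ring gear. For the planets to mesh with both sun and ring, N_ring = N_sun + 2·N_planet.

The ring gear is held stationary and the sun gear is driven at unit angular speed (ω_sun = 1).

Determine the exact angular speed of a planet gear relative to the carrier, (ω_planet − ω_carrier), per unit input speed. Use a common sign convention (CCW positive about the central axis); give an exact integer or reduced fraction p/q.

N_ring = 24 + 2·23 = 70
24(ω_s−ω_c) = −70(ω_r−ω_c),  ω_r=0, ω_s=1
24(1−ω_c) = −70(0−ω_c)  ⇒  94ω_c = 24  ⇒  ω_c = 12/47
sun–planet: 24·(1−12/47) = −23·(ω_p−ω_c)  ⇒  ω_p−ω_c = −(24/23)·(35/47) = -840/1081

-840/1081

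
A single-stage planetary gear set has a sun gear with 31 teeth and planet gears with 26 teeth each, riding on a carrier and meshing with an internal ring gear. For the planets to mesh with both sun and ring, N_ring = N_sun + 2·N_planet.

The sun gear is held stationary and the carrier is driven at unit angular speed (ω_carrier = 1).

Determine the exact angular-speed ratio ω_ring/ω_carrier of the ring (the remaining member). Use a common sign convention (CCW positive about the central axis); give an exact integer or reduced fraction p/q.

114/83

N_ring = 31 + 2·26 = 83
31(ω_s−ω_c) = −83(ω_r−ω_c),  ω_s=0, ω_c=1
ω_r = 1 − (31/83)(0−1) = 114/83
ω_r/ω_c = 114/83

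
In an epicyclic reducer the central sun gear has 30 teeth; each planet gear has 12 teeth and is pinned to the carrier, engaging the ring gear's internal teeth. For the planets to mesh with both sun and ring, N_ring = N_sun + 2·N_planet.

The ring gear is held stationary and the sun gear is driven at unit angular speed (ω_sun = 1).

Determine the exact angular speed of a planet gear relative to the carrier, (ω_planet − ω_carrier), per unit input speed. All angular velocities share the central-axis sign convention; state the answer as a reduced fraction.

N_ring = 30 + 2·12 = 54
30(ω_s−ω_c) = −54(ω_r−ω_c),  ω_r=0, ω_s=1
30(1−ω_c) = −54(0−ω_c)  ⇒  84ω_c = 30  ⇒  ω_c = 5/14
sun–planet: 30·(1−5/14) = −12·(ω_p−ω_c)  ⇒  ω_p−ω_c = −(30/12)·(9/14) = -45/28

-45/28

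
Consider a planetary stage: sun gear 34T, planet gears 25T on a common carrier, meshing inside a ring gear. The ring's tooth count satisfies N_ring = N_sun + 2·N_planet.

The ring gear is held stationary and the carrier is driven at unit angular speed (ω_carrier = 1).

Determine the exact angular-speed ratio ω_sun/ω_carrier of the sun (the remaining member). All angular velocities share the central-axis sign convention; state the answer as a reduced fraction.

N_ring = 34 + 2·25 = 84
34(ω_s−ω_c) = −84(ω_r−ω_c),  ω_r=0, ω_c=1
ω_s = 1 − (84/34)(0−1) = 59/17
ω_s/ω_c = 59/17

59/17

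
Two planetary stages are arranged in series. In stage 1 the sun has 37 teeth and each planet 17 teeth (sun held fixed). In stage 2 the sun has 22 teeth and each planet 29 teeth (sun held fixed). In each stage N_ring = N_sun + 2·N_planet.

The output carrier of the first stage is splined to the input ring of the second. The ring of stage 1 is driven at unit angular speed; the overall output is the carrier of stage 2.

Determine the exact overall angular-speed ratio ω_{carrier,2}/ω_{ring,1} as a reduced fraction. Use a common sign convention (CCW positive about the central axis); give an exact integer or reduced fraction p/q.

710/1377

Stage 1: N_ring = 37 + 2·17 = 71
Stage 1: 37(ω_s−ω_c) = −71(ω_r−ω_c),  ω_s=0, ω_r=1
Stage 1: 37(0−ω_c) = −71(1−ω_c)  ⇒  108ω_c = 71  ⇒  ω_c = 71/108
  ⇒ ω_c¹/ω_r¹ = 71/108
Stage 2: N_ring = 22 + 2·29 = 80
Stage 2: 22(ω_s−ω_c) = −80(ω_r−ω_c),  ω_s=0, ω_r=1
Stage 2: 22(0−ω_c) = −80(1−ω_c)  ⇒  102ω_c = 80  ⇒  ω_c = 40/51
  ⇒ ω_c²/ω_r² = 40/51
Coupling ω_r² = ω_c¹ ⇒ overall = 71/108 × 40/51 = 710/1377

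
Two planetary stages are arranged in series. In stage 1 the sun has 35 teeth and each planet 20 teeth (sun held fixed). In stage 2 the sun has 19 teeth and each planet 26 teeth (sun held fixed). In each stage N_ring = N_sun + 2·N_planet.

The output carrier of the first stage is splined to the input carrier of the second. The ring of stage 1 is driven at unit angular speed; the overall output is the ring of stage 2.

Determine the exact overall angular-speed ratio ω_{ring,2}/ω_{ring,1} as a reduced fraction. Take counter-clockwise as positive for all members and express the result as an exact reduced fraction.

675/781

Stage 1: N_ring = 35 + 2·20 = 75
Stage 1: 35(ω_s−ω_c) = −75(ω_r−ω_c),  ω_s=0, ω_r=1
Stage 1: 35(0−ω_c) = −75(1−ω_c)  ⇒  110ω_c = 75  ⇒  ω_c = 15/22
  ⇒ ω_c¹/ω_r¹ = 15/22
Stage 2: N_ring = 19 + 2·26 = 71
Stage 2: 19(ω_s−ω_c) = −71(ω_r−ω_c),  ω_s=0, ω_c=1
Stage 2: ω_r = 1 − (19/71)(0−1) = 90/71
  ⇒ ω_r²/ω_c² = 90/71
Coupling ω_c² = ω_c¹ ⇒ overall = 15/22 × 90/71 = 675/781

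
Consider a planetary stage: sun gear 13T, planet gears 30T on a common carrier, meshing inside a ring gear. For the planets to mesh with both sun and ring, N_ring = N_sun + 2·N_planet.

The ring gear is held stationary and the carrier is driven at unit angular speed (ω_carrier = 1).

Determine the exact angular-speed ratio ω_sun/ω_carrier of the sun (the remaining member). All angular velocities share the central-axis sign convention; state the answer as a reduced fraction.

86/13

N_ring = 13 + 2·30 = 73
13(ω_s−ω_c) = −73(ω_r−ω_c),  ω_r=0, ω_c=1
ω_s = 1 − (73/13)(0−1) = 86/13
ω_s/ω_c = 86/13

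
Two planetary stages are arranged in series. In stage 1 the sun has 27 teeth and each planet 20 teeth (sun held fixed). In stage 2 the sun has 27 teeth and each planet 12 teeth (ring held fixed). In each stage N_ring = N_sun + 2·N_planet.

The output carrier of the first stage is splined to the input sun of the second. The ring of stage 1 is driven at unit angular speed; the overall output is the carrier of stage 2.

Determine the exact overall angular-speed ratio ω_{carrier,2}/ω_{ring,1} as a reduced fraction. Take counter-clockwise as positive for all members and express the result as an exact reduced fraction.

Stage 1: N_ring = 27 + 2·20 = 67
Stage 1: 27(ω_s−ω_c) = −67(ω_r−ω_c),  ω_s=0, ω_r=1
Stage 1: 27(0−ω_c) = −67(1−ω_c)  ⇒  94ω_c = 67  ⇒  ω_c = 67/94
  ⇒ ω_c¹/ω_r¹ = 67/94
Stage 2: N_ring = 27 + 2·12 = 51
Stage 2: 27(ω_s−ω_c) = −51(ω_r−ω_c),  ω_r=0, ω_s=1
Stage 2: 27(1−ω_c) = −51(0−ω_c)  ⇒  78ω_c = 27  ⇒  ω_c = 9/26
  ⇒ ω_c²/ω_s² = 9/26
Coupling ω_s² = ω_c¹ ⇒ overall = 67/94 × 9/26 = 603/2444

603/2444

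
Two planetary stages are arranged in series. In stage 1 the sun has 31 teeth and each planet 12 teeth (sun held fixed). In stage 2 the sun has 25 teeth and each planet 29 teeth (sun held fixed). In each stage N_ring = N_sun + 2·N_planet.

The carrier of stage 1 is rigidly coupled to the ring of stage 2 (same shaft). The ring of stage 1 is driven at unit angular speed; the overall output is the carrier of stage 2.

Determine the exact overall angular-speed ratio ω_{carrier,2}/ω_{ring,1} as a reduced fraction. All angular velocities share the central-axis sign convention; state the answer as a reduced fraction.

4565/9288

Stage 1: N_ring = 31 + 2·12 = 55
Stage 1: 31(ω_s−ω_c) = −55(ω_r−ω_c),  ω_s=0, ω_r=1
Stage 1: 31(0−ω_c) = −55(1−ω_c)  ⇒  86ω_c = 55  ⇒  ω_c = 55/86
  ⇒ ω_c¹/ω_r¹ = 55/86
Stage 2: N_ring = 25 + 2·29 = 83
Stage 2: 25(ω_s−ω_c) = −83(ω_r−ω_c),  ω_s=0, ω_r=1
Stage 2: 25(0−ω_c) = −83(1−ω_c)  ⇒  108ω_c = 83  ⇒  ω_c = 83/108
  ⇒ ω_c²/ω_r² = 83/108
Coupling ω_r² = ω_c¹ ⇒ overall = 55/86 × 83/108 = 4565/9288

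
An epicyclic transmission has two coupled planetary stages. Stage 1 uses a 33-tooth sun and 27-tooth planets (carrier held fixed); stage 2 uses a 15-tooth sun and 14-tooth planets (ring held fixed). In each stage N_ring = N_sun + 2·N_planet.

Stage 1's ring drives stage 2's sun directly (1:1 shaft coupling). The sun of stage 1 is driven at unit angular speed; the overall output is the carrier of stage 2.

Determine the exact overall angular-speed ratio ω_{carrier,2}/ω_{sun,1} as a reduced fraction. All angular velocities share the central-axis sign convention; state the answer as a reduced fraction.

-165/1682

Stage 1: N_ring = 33 + 2·27 = 87
Stage 1: 33(ω_s−ω_c) = −87(ω_r−ω_c),  ω_c=0, ω_s=1
Stage 1: ω_r = 0 − (33/87)(1−0) = -11/29
  ⇒ ω_r¹/ω_s¹ = -11/29
Stage 2: N_ring = 15 + 2·14 = 43
Stage 2: 15(ω_s−ω_c) = −43(ω_r−ω_c),  ω_r=0, ω_s=1
Stage 2: 15(1−ω_c) = −43(0−ω_c)  ⇒  58ω_c = 15  ⇒  ω_c = 15/58
  ⇒ ω_c²/ω_s² = 15/58
Coupling ω_s² = ω_r¹ ⇒ overall = -11/29 × 15/58 = -165/1682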